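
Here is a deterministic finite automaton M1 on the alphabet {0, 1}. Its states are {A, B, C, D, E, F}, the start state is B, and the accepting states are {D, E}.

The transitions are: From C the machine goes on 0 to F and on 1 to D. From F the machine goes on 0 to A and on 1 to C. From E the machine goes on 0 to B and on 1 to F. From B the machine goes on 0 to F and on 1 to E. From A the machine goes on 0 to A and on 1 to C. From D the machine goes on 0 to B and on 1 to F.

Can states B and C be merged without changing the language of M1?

Yes

Every state is reachable, so we keep all 6.
Start with accepting vs non-accepting: {D,E} | {A,B,C,F}.
On input 1, block {A,B,C,F} splits into {A,F} and {B,C}.
The partition is now stable with 3 blocks: {D,E} | {A,F} | {B,C}.
B and C lie in the same block of the stable partition, so they are equivalent — no string distinguishes them.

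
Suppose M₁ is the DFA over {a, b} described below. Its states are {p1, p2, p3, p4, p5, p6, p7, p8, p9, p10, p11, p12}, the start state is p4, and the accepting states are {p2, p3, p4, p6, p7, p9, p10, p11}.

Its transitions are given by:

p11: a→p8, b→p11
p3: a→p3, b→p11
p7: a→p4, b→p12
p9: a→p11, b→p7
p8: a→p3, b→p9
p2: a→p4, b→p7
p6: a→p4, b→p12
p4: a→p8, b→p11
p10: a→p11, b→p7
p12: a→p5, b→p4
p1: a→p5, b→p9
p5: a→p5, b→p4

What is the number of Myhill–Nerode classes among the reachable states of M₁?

6

Reachable states from the start: {p3,p4,p5,p7,p8,p9,p11,p12}. Unreachable: {p1,p2,p6,p10} — drop them.
Initial partition by acceptance: {p3,p4,p7,p9,p11} | {p5,p8,p12}.
On input a, block {p3,p4,p7,p9,p11} splits into {p3,p7,p9} and {p4,p11}.
Split {p3,p7,p9} by δ(·,a) → {p7,p9} and {p3}.
On input b, block {p7,p9} splits into {p7} and {p9}.
Split {p5,p8,p12} by δ(·,a) → {p5,p12} and {p8}.
The partition is now stable with 6 blocks: {p7} | {p5,p12} | {p4,p11} | {p3} | {p9} | {p8}.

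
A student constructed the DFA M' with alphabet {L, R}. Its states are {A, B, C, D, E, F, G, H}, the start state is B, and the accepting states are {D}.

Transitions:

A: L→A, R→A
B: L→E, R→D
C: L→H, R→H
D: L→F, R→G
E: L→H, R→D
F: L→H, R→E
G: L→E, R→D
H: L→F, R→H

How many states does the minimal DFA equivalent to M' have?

Reachable states from the start: {B,D,E,F,G,H}. Unreachable: {A,C} — drop them.
Initial partition by acceptance: {D} | {B,E,F,G,H}.
Refine {B,E,F,G,H} on symbol R: members go to different blocks, giving {B,E,G} and {F,H}.
Refine {B,E,G} on symbol L: members go to different blocks, giving {B,G} and {E}.
Refine {F,H} on symbol R: members go to different blocks, giving {F} and {H}.
Stable partition: {D} | {B,G} | {F} | {E} | {H} — 5 equivalence classes.

5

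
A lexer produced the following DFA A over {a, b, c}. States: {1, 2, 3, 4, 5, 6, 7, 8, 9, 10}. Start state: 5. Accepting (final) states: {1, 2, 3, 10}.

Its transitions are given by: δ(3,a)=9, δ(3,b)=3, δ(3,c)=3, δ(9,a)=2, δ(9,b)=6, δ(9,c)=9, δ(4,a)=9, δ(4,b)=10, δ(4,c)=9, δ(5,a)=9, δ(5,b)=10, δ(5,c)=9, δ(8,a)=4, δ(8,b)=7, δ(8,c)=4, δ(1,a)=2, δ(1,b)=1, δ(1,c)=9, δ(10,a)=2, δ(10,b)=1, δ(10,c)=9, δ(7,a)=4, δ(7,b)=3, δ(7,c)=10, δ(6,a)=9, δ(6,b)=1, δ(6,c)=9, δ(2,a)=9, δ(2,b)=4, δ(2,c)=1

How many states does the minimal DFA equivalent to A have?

States {3,7,8} cannot be reached from the start state, so discard them.
P0 = {1,2,10} | {4,5,6,9}.
Split {1,2,10} by δ(·,a) → {1,10} and {2}.
On input a, block {4,5,6,9} splits into {4,5,6} and {9}.
The partition is now stable with 4 blocks: {1,10} | {4,5,6} | {2} | {9}.

4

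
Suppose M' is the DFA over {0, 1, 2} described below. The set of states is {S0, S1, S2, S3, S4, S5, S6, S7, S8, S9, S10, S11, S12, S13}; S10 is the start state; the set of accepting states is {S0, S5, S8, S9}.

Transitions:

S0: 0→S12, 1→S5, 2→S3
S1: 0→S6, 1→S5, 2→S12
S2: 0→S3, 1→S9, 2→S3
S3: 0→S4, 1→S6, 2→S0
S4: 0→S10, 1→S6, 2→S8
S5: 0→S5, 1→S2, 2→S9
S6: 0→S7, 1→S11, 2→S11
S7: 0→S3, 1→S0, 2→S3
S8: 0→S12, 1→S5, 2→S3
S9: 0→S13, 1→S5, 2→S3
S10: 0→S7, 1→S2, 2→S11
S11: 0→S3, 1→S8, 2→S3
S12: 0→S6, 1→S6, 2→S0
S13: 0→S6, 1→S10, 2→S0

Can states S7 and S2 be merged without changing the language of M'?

Yes

Reachable states from the start: {S0,S2,S3,S4,S5,S6,S7,S8,S9,S10,S11,S12,S13}. Unreachable: {S1} — drop them.
Initial partition by acceptance: {S0,S5,S8,S9} | {S2,S3,S4,S6,S7,S10,S11,S12,S13}.
Split {S0,S5,S8,S9} by δ(·,0) → {S0,S8,S9} and {S5}.
Refine {S2,S3,S4,S6,S7,S10,S11,S12,S13} on symbol 1: members go to different blocks, giving {S3,S4,S6,S10,S12,S13} and {S2,S7,S11}.
Refine {S3,S4,S6,S10,S12,S13} on symbol 0: members go to different blocks, giving {S3,S4,S12,S13} and {S6,S10}.
Split {S3,S4,S12,S13} by δ(·,0) → {S4,S12,S13} and {S3}.
The partition is now stable with 6 blocks: {S0,S8,S9} | {S4,S12,S13} | {S5} | {S2,S7,S11} | {S6,S10} | {S3}.
S7 and S2 lie in the same block of the stable partition, so they are equivalent — no string distinguishes them.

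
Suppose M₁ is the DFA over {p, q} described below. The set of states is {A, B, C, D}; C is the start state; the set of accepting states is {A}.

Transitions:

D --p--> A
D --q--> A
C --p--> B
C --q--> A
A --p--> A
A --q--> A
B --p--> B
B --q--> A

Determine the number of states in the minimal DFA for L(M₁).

Reachable states from the start: {A,B,C}. Unreachable: {D} — drop them.
P0 = {A} | {B,C}.
The partition is now stable with 2 blocks: {A} | {B,C}.

2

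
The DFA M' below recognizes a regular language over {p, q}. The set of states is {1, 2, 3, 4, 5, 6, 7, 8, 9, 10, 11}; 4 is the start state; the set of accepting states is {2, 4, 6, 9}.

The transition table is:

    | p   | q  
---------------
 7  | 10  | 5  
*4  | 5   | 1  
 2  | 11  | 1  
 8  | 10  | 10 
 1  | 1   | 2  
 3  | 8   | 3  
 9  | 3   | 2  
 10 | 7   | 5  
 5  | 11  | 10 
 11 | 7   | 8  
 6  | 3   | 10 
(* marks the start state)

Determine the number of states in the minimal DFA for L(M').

3

States {3,6,9} cannot be reached from the start state, so discard them.
Initial partition by acceptance: {2,4} | {1,5,7,8,10,11}.
Refine {1,5,7,8,10,11} on symbol q: members go to different blocks, giving {5,7,8,10,11} and {1}.
No further refinement is possible. Final partition (3 blocks): {2,4} | {5,7,8,10,11} | {1}.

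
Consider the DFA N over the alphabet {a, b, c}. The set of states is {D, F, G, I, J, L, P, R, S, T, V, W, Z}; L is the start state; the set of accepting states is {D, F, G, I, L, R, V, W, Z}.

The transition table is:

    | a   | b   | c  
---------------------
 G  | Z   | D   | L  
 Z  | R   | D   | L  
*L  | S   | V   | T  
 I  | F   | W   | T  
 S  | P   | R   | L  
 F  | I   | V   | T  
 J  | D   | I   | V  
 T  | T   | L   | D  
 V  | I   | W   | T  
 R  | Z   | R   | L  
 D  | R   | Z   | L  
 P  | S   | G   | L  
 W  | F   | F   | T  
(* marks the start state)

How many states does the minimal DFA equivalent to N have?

States {J} cannot be reached from the start state, so discard them.
P0 = {D,F,G,I,L,R,V,W,Z} | {P,S,T}.
Refine {D,F,G,I,L,R,V,W,Z} on symbol a: members go to different blocks, giving {D,F,G,I,R,V,W,Z} and {L}.
Split {D,F,G,I,R,V,W,Z} by δ(·,c) → {F,I,V,W} and {D,G,R,Z}.
On input b, block {P,S,T} splits into {P,S} and {T}.
Stable partition: {F,I,V,W} | {P,S} | {L} | {D,G,R,Z} | {T} — 5 equivalence classes.

5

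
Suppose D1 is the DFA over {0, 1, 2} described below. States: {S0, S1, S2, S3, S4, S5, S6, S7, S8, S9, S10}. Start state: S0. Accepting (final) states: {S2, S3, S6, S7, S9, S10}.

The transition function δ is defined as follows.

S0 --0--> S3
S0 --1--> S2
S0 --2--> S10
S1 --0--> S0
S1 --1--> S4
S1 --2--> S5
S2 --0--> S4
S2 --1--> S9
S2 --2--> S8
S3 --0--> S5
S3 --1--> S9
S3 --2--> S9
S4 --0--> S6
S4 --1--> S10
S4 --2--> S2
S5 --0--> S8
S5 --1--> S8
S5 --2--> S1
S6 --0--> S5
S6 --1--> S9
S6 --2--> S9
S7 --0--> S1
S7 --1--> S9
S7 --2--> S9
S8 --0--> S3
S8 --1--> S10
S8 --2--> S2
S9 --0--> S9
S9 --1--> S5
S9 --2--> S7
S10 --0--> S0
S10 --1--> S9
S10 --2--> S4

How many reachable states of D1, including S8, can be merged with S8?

3

All states are reachable from the start state.
Start with accepting vs non-accepting: {S2,S3,S6,S7,S9,S10} | {S0,S1,S4,S5,S8}.
On input 0, block {S2,S3,S6,S7,S9,S10} splits into {S2,S3,S6,S7,S10} and {S9}.
On input 2, block {S2,S3,S6,S7,S10} splits into {S3,S6,S7} and {S2,S10}.
On input 0, block {S0,S1,S4,S5,S8} splits into {S0,S4,S8} and {S1,S5}.
Stable partition: {S3,S6,S7} | {S0,S4,S8} | {S9} | {S2,S10} | {S1,S5} — 5 equivalence classes.
State S8 belongs to the block {S0,S4,S8}, which has 3 states.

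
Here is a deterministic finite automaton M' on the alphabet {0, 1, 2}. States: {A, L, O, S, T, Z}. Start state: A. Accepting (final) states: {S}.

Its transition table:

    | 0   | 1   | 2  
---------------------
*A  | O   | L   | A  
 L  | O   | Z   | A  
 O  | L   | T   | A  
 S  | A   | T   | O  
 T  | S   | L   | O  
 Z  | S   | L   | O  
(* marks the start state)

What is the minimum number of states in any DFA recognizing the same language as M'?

4

Every state is reachable, so we keep all 6.
Start with accepting vs non-accepting: {S} | {A,L,O,T,Z}.
On input 0, block {A,L,O,T,Z} splits into {A,L,O} and {T,Z}.
Split {A,L,O} by δ(·,1) → {L,O} and {A}.
Stable partition: {S} | {L,O} | {T,Z} | {A} — 4 equivalence classes.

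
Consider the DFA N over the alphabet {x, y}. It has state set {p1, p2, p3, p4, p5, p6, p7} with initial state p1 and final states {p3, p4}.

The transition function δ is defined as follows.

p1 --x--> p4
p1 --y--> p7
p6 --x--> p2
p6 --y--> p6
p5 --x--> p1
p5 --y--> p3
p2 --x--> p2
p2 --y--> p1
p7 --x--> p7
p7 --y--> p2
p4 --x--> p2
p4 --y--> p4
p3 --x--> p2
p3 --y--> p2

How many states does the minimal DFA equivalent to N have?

States {p3,p5,p6} cannot be reached from the start state, so discard them.
Start with accepting vs non-accepting: {p4} | {p1,p2,p7}.
Split {p1,p2,p7} by δ(·,x) → {p2,p7} and {p1}.
On input y, block {p2,p7} splits into {p2} and {p7}.
Stable partition: {p4} | {p2} | {p1} | {p7} — 4 equivalence classes.

4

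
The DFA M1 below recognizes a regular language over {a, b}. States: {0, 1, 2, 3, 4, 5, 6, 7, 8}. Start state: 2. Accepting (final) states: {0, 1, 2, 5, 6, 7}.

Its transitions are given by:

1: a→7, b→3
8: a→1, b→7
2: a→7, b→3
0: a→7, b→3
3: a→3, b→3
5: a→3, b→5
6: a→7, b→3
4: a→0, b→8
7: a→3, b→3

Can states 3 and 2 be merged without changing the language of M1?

No

First remove the unreachable states {0,1,4,5,6,8}; 3 states remain.
Initial partition by acceptance: {2,7} | {3}.
Refine {2,7} on symbol a: members go to different blocks, giving {2} and {7}.
No further refinement is possible. Final partition (3 blocks): {2} | {3} | {7}.
3 and 2 end up in different blocks, so they are distinguishable. For instance, the string 'ε' is accepted from only 2.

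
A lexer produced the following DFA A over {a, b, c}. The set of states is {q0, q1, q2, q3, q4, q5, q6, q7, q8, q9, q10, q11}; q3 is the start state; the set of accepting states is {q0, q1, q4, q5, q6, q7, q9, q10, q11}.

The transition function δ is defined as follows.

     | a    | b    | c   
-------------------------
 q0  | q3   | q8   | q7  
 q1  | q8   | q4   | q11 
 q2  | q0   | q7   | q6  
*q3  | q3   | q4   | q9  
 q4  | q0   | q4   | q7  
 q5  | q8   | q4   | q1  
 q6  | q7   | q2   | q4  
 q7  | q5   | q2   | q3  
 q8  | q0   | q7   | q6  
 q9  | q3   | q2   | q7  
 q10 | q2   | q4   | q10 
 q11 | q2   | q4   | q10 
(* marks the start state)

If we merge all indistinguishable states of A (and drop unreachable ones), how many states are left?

7

Initial partition by acceptance: {q0,q1,q4,q5,q6,q7,q9,q10,q11} | {q2,q3,q8}.
Split {q0,q1,q4,q5,q6,q7,q9,q10,q11} by δ(·,a) → {q0,q1,q5,q9,q10,q11} and {q4,q6,q7}.
Refine {q0,q1,q5,q9,q10,q11} on symbol b: members go to different blocks, giving {q1,q5,q10,q11} and {q0,q9}.
Refine {q2,q3,q8} on symbol a: members go to different blocks, giving {q2,q8} and {q3}.
Split {q4,q6,q7} by δ(·,a) → {q4} and {q6} and {q7}.
No further refinement is possible. Final partition (7 blocks): {q1,q5,q10,q11} | {q2,q8} | {q4} | {q0,q9} | {q3} | {q6} | {q7}.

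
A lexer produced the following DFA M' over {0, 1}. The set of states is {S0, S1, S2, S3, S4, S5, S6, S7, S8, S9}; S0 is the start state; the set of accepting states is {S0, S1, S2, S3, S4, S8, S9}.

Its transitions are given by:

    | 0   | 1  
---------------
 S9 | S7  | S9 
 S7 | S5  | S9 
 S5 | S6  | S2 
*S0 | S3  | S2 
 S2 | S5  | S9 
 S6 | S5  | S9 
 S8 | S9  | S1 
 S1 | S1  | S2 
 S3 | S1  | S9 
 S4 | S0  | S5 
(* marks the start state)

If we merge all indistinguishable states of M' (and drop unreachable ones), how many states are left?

Reachable states from the start: {S0,S1,S2,S3,S5,S6,S7,S9}. Unreachable: {S4,S8} — drop them.
Start with accepting vs non-accepting: {S0,S1,S2,S3,S9} | {S5,S6,S7}.
Refine {S0,S1,S2,S3,S9} on symbol 0: members go to different blocks, giving {S0,S1,S3} and {S2,S9}.
No further refinement is possible. Final partition (3 blocks): {S0,S1,S3} | {S5,S6,S7} | {S2,S9}.

3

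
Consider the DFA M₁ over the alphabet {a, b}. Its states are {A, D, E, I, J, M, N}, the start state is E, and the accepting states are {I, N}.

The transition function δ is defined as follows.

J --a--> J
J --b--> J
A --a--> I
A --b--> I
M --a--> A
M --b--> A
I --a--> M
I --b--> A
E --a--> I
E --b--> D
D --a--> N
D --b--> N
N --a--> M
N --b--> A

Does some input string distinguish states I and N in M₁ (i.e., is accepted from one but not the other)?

Reachable states from the start: {A,D,E,I,M,N}. Unreachable: {J} — drop them.
Start with accepting vs non-accepting: {I,N} | {A,D,E,M}.
Refine {A,D,E,M} on symbol a: members go to different blocks, giving {A,D,E} and {M}.
Split {A,D,E} by δ(·,b) → {A,D} and {E}.
The partition is now stable with 4 blocks: {I,N} | {A,D} | {M} | {E}.
I and N lie in the same block of the stable partition, so they are equivalent — no string distinguishes them.

No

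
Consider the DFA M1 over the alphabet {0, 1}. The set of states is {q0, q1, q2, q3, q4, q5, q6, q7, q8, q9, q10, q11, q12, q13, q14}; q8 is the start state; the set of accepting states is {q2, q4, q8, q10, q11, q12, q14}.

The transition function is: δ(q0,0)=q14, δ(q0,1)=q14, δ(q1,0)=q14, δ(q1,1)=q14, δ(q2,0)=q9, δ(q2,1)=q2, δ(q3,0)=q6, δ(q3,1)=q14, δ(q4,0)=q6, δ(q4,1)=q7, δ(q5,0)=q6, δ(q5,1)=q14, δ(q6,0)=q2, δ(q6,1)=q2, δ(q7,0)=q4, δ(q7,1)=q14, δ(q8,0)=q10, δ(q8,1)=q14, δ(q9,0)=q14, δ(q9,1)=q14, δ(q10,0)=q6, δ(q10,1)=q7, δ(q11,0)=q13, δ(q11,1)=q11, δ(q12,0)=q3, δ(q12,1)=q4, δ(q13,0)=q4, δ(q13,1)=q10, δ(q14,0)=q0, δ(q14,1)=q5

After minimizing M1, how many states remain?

First remove the unreachable states {q1,q3,q11,q12,q13}; 10 states remain.
Start with accepting vs non-accepting: {q2,q4,q8,q10,q14} | {q0,q5,q6,q7,q9}.
Refine {q2,q4,q8,q10,q14} on symbol 0: members go to different blocks, giving {q2,q4,q10,q14} and {q8}.
Split {q2,q4,q10,q14} by δ(·,1) → {q4,q10,q14} and {q2}.
Split {q0,q5,q6,q7,q9} by δ(·,0) → {q0,q7,q9} and {q5} and {q6}.
Refine {q4,q10,q14} on symbol 0: members go to different blocks, giving {q4,q10} and {q14}.
Refine {q0,q7,q9} on symbol 0: members go to different blocks, giving {q0,q9} and {q7}.
Stable partition: {q4,q10} | {q0,q9} | {q8} | {q2} | {q5} | {q6} | {q14} | {q7} — 8 equivalence classes.

8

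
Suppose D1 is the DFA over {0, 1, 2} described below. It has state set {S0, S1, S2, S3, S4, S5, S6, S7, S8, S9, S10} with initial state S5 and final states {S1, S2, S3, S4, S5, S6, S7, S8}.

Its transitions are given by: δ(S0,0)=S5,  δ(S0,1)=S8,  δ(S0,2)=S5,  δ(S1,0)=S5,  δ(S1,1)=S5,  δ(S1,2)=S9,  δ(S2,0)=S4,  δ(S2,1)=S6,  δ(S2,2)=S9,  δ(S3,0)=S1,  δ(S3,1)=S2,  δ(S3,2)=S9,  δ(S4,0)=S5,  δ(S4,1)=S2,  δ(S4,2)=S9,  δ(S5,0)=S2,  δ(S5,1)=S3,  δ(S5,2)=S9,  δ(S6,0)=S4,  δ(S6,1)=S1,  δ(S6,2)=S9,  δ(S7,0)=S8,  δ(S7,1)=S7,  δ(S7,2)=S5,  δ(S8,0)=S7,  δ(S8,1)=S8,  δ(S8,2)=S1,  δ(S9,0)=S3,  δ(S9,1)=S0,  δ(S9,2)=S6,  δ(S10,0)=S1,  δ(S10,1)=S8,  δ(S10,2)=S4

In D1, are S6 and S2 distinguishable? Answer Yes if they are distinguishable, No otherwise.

No

States {S10} cannot be reached from the start state, so discard them.
Start with accepting vs non-accepting: {S1,S2,S3,S4,S5,S6,S7,S8} | {S0,S9}.
Split {S1,S2,S3,S4,S5,S6,S7,S8} by δ(·,2) → {S1,S2,S3,S4,S5,S6} and {S7,S8}.
Refine {S0,S9} on symbol 1: members go to different blocks, giving {S0} and {S9}.
Stable partition: {S1,S2,S3,S4,S5,S6} | {S0} | {S7,S8} | {S9} — 4 equivalence classes.
S6 and S2 lie in the same block of the stable partition, so they are equivalent — no string distinguishes them.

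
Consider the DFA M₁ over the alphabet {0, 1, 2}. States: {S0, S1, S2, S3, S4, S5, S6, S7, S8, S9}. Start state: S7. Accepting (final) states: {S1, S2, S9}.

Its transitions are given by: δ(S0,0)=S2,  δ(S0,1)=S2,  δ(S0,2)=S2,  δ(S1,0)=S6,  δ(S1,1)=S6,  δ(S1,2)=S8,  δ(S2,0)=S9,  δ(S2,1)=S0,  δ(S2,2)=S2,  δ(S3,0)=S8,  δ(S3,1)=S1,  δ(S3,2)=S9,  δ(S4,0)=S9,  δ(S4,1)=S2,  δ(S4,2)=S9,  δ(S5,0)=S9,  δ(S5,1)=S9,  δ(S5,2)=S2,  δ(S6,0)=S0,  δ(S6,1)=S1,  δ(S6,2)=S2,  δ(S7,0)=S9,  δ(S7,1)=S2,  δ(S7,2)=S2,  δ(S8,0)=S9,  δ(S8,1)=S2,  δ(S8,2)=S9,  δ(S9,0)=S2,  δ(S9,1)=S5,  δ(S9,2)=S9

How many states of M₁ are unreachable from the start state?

5

BFS from S7 reaches {S0, S2, S5, S7, S9}; the 5 state(s) S1, S3, S4, S6, S8 are never visited.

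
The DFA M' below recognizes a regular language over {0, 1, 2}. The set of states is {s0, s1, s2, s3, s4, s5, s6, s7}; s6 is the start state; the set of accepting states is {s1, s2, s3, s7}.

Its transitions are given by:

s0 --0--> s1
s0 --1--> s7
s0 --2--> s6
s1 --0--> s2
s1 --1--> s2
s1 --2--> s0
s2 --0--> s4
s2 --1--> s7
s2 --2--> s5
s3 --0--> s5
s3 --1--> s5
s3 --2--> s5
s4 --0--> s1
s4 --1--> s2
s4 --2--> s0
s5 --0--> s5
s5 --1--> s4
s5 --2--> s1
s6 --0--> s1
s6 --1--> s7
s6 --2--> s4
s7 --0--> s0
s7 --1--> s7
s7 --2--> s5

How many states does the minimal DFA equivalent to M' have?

States {s3} cannot be reached from the start state, so discard them.
Start with accepting vs non-accepting: {s1,s2,s7} | {s0,s4,s5,s6}.
On input 0, block {s1,s2,s7} splits into {s2,s7} and {s1}.
Refine {s0,s4,s5,s6} on symbol 0: members go to different blocks, giving {s0,s4,s6} and {s5}.
The partition is now stable with 4 blocks: {s2,s7} | {s0,s4,s6} | {s1} | {s5}.

4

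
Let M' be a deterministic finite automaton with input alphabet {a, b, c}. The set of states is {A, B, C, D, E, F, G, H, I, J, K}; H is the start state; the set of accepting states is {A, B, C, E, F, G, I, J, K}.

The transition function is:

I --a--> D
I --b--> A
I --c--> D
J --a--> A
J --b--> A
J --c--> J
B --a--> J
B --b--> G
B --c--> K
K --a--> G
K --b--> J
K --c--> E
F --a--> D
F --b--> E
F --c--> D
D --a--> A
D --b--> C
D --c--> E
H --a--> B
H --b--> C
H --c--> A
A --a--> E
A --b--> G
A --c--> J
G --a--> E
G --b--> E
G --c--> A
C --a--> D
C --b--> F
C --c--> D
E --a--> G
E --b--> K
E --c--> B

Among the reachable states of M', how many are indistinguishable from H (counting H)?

First remove the unreachable states {I}; 10 states remain.
Start with accepting vs non-accepting: {A,B,C,E,F,G,J,K} | {D,H}.
Refine {A,B,C,E,F,G,J,K} on symbol a: members go to different blocks, giving {A,B,E,G,J,K} and {C,F}.
On input b, block {C,F} splits into {C} and {F}.
The partition is now stable with 4 blocks: {A,B,E,G,J,K} | {D,H} | {C} | {F}.
State H belongs to the block {D,H}, which has 2 states.

2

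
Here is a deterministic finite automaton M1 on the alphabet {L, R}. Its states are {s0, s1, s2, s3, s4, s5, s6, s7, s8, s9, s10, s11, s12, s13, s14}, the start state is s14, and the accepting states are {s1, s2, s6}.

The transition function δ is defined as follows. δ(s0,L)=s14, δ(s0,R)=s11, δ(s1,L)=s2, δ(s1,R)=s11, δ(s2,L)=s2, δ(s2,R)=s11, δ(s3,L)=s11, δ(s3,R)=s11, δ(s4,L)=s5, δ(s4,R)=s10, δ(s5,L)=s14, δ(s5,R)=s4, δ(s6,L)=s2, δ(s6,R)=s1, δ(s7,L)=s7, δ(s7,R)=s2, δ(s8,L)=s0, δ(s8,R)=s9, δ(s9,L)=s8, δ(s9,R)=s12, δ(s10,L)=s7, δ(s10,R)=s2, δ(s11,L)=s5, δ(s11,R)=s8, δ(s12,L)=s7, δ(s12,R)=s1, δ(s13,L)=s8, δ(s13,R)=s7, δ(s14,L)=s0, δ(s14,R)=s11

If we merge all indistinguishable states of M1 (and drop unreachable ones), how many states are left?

States {s3,s6,s13} cannot be reached from the start state, so discard them.
Initial partition by acceptance: {s1,s2} | {s0,s4,s5,s7,s8,s9,s10,s11,s12,s14}.
On input R, block {s0,s4,s5,s7,s8,s9,s10,s11,s12,s14} splits into {s0,s4,s5,s8,s9,s11,s14} and {s7,s10,s12}.
Split {s0,s4,s5,s8,s9,s11,s14} by δ(·,R) → {s0,s5,s8,s11,s14} and {s4,s9}.
Split {s0,s5,s8,s11,s14} by δ(·,R) → {s0,s11,s14} and {s5,s8}.
On input L, block {s0,s11,s14} splits into {s0,s14} and {s11}.
No further refinement is possible. Final partition (6 blocks): {s1,s2} | {s0,s14} | {s7,s10,s12} | {s4,s9} | {s5,s8} | {s11}.

6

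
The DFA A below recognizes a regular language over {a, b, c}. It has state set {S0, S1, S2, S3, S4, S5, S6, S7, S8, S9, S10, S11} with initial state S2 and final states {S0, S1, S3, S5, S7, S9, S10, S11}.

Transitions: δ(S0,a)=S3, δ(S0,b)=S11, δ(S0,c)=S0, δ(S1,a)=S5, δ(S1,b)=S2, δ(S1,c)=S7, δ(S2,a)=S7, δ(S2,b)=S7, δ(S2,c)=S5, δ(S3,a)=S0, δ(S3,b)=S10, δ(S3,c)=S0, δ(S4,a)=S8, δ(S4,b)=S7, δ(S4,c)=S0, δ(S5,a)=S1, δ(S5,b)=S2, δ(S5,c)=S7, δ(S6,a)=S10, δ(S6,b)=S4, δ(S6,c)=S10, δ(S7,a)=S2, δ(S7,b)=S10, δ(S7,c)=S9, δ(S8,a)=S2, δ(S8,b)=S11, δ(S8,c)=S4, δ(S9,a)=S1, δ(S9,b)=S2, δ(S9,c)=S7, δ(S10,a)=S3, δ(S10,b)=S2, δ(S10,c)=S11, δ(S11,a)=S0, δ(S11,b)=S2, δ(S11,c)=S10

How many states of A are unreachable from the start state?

3

No path from S2 leads to S4, S6, S8; the other 9 states are all reachable.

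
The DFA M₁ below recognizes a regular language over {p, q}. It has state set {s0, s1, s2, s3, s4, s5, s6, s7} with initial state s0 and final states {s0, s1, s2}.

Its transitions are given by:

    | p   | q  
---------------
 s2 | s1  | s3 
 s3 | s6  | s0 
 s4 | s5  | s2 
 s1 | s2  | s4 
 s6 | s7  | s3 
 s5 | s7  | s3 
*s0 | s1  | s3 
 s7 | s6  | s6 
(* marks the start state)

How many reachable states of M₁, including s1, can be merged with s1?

3

Initial partition by acceptance: {s0,s1,s2} | {s3,s4,s5,s6,s7}.
Split {s3,s4,s5,s6,s7} by δ(·,q) → {s5,s6,s7} and {s3,s4}.
On input q, block {s5,s6,s7} splits into {s5,s6} and {s7}.
Stable partition: {s0,s1,s2} | {s5,s6} | {s3,s4} | {s7} — 4 equivalence classes.
State s1 belongs to the block {s0,s1,s2}, which has 3 states.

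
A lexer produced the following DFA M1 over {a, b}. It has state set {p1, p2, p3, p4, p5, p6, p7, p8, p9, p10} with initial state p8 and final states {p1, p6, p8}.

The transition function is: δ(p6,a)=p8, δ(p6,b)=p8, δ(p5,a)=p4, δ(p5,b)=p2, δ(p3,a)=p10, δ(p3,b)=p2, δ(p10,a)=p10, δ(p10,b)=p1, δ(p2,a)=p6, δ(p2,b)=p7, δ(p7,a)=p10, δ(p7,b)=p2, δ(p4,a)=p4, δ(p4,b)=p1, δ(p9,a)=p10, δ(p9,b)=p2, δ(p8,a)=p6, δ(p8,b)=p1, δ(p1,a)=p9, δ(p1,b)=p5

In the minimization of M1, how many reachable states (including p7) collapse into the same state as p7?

Reachable states from the start: {p1,p2,p4,p5,p6,p7,p8,p9,p10}. Unreachable: {p3} — drop them.
Initial partition by acceptance: {p1,p6,p8} | {p2,p4,p5,p7,p9,p10}.
Refine {p1,p6,p8} on symbol a: members go to different blocks, giving {p6,p8} and {p1}.
Refine {p6,p8} on symbol b: members go to different blocks, giving {p6} and {p8}.
On input a, block {p2,p4,p5,p7,p9,p10} splits into {p4,p5,p7,p9,p10} and {p2}.
On input b, block {p4,p5,p7,p9,p10} splits into {p5,p7,p9} and {p4,p10}.
No further refinement is possible. Final partition (6 blocks): {p6} | {p5,p7,p9} | {p1} | {p8} | {p2} | {p4,p10}.
State p7 belongs to the block {p5,p7,p9}, which has 3 states.

3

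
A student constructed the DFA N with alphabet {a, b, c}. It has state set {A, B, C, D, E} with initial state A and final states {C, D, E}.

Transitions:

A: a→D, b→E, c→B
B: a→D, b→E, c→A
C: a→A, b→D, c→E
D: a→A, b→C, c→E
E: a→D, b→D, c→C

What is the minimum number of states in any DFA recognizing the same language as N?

3

Every state is reachable, so we keep all 5.
P0 = {C,D,E} | {A,B}.
On input a, block {C,D,E} splits into {C,D} and {E}.
No further refinement is possible. Final partition (3 blocks): {C,D} | {A,B} | {E}.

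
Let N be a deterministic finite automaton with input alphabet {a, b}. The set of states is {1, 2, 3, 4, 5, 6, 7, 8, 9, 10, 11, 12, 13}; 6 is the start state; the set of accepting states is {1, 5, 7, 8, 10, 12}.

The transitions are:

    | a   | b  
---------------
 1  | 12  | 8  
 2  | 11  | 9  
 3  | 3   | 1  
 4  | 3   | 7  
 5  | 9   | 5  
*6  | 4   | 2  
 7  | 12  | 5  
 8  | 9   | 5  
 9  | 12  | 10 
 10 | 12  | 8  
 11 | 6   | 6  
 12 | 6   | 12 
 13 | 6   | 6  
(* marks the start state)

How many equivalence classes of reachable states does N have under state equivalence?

States {13} cannot be reached from the start state, so discard them.
P0 = {1,5,7,8,10,12} | {2,3,4,6,9,11}.
Split {1,5,7,8,10,12} by δ(·,a) → {1,7,10} and {5,8,12}.
On input a, block {2,3,4,6,9,11} splits into {2,3,4,6,11} and {9}.
Split {2,3,4,6,11} by δ(·,b) → {3,4} and {6,11} and {2}.
Refine {5,8,12} on symbol a: members go to different blocks, giving {5,8} and {12}.
Refine {6,11} on symbol a: members go to different blocks, giving {6} and {11}.
No further refinement is possible. Final partition (8 blocks): {1,7,10} | {3,4} | {5,8} | {9} | {6} | {2} | {12} | {11}.

8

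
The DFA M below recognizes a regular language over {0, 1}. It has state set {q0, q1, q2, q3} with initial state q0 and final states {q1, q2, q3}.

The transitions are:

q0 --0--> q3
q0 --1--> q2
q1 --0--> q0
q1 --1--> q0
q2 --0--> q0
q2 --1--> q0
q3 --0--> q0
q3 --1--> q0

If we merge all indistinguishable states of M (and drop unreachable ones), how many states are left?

2

First remove the unreachable states {q1}; 3 states remain.
Initial partition by acceptance: {q2,q3} | {q0}.
Stable partition: {q2,q3} | {q0} — 2 equivalence classes.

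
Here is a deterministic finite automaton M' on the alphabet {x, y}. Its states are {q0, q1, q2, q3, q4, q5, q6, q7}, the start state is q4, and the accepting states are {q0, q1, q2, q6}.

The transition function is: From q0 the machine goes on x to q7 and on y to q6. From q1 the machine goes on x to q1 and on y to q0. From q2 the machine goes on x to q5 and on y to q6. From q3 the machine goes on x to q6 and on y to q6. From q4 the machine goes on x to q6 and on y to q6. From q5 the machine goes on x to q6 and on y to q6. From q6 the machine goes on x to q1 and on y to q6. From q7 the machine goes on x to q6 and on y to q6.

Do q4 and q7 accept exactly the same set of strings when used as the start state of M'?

States {q2,q3,q5} cannot be reached from the start state, so discard them.
Start with accepting vs non-accepting: {q0,q1,q6} | {q4,q7}.
On input x, block {q0,q1,q6} splits into {q1,q6} and {q0}.
Split {q1,q6} by δ(·,y) → {q1} and {q6}.
No further refinement is possible. Final partition (4 blocks): {q1} | {q4,q7} | {q0} | {q6}.
q4 and q7 lie in the same block of the stable partition, so they are equivalent — no string distinguishes them.

Yes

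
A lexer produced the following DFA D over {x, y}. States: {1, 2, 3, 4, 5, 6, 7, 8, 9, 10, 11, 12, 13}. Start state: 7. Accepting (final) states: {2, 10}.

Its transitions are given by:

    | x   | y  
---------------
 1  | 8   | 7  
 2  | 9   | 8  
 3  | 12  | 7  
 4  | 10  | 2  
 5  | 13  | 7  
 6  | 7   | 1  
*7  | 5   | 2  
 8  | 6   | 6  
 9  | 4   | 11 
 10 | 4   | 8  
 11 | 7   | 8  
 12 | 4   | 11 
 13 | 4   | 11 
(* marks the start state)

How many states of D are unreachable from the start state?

BFS from 7 reaches {1, 2, 4, 5, 6, 7, 8, 9, 10, 11, 13}; the 2 state(s) 3, 12 are never visited.

2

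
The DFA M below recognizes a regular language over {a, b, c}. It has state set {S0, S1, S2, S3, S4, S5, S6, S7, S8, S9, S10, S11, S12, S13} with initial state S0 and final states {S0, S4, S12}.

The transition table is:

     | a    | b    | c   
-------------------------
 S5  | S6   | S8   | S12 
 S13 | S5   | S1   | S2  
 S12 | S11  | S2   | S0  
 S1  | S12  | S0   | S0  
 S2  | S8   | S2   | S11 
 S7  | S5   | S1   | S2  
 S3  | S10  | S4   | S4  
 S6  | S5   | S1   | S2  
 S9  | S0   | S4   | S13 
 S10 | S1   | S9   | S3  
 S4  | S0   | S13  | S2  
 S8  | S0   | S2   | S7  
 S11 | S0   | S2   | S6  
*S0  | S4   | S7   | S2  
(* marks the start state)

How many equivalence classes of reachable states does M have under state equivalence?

7

Reachable states from the start: {S0,S1,S2,S4,S5,S6,S7,S8,S11,S12,S13}. Unreachable: {S3,S9,S10} — drop them.
Initial partition by acceptance: {S0,S4,S12} | {S1,S2,S5,S6,S7,S8,S11,S13}.
On input a, block {S0,S4,S12} splits into {S0,S4} and {S12}.
On input a, block {S1,S2,S5,S6,S7,S8,S11,S13} splits into {S2,S5,S6,S7,S13} and {S8,S11} and {S1}.
Refine {S2,S5,S6,S7,S13} on symbol a: members go to different blocks, giving {S5,S6,S7,S13} and {S2}.
On input b, block {S5,S6,S7,S13} splits into {S6,S7,S13} and {S5}.
Stable partition: {S0,S4} | {S6,S7,S13} | {S12} | {S8,S11} | {S1} | {S2} | {S5} — 7 equivalence classes.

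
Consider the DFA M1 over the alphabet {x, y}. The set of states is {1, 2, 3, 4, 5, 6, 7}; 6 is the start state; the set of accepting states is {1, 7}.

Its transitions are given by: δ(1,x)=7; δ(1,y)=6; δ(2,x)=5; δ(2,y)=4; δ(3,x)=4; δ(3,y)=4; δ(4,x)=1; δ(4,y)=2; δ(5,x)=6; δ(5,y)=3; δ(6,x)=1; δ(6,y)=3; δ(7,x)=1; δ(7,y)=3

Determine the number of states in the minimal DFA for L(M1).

7

Start with accepting vs non-accepting: {1,7} | {2,3,4,5,6}.
On input x, block {2,3,4,5,6} splits into {2,3,5} and {4,6}.
Split {1,7} by δ(·,y) → {1} and {7}.
On input x, block {2,3,5} splits into {3,5} and {2}.
Refine {3,5} on symbol y: members go to different blocks, giving {3} and {5}.
On input y, block {4,6} splits into {4} and {6}.
No further refinement is possible. Final partition (7 blocks): {1} | {3} | {4} | {7} | {2} | {5} | {6}.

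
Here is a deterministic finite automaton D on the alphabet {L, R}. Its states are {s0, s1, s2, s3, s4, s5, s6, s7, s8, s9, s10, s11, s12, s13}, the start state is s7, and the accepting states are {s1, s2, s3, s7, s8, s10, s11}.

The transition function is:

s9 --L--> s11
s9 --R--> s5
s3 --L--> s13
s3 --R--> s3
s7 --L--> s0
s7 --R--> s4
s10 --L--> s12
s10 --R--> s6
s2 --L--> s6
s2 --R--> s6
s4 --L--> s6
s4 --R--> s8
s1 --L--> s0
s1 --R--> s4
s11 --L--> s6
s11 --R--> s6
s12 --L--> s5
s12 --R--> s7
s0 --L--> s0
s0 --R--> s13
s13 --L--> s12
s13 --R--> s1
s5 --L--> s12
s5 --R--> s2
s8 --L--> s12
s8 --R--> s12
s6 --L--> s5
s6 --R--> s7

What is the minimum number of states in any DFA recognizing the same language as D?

Reachable states from the start: {s0,s1,s2,s4,s5,s6,s7,s8,s12,s13}. Unreachable: {s3,s9,s10,s11} — drop them.
Initial partition by acceptance: {s1,s2,s7,s8} | {s0,s4,s5,s6,s12,s13}.
Split {s0,s4,s5,s6,s12,s13} by δ(·,R) → {s4,s5,s6,s12,s13} and {s0}.
Split {s1,s2,s7,s8} by δ(·,L) → {s1,s7} and {s2,s8}.
Refine {s4,s5,s6,s12,s13} on symbol R: members go to different blocks, giving {s6,s12,s13} and {s4,s5}.
Split {s6,s12,s13} by δ(·,L) → {s6,s12} and {s13}.
Stable partition: {s1,s7} | {s6,s12} | {s0} | {s2,s8} | {s4,s5} | {s13} — 6 equivalence classes.

6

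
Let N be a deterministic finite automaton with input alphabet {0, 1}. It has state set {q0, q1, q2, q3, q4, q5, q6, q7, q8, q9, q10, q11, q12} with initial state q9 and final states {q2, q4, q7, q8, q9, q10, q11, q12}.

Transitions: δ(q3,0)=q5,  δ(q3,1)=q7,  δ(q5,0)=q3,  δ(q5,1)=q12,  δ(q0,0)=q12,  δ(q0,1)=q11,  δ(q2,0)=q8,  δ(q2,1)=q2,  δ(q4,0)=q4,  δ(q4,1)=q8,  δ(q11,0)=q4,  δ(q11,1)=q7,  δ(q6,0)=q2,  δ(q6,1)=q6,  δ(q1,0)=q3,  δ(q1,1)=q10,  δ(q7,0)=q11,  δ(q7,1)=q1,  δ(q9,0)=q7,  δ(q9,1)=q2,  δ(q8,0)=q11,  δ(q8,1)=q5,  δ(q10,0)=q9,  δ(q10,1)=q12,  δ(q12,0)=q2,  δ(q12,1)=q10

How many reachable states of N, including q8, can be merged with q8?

2

First remove the unreachable states {q0,q6}; 11 states remain.
Initial partition by acceptance: {q2,q4,q7,q8,q9,q10,q11,q12} | {q1,q3,q5}.
Split {q2,q4,q7,q8,q9,q10,q11,q12} by δ(·,1) → {q2,q4,q9,q10,q11,q12} and {q7,q8}.
On input 0, block {q2,q4,q9,q10,q11,q12} splits into {q4,q10,q11,q12} and {q2,q9}.
Refine {q4,q10,q11,q12} on symbol 0: members go to different blocks, giving {q4,q11} and {q10,q12}.
Split {q1,q3,q5} by δ(·,1) → {q1,q5} and {q3}.
Stable partition: {q4,q11} | {q1,q5} | {q7,q8} | {q2,q9} | {q10,q12} | {q3} — 6 equivalence classes.
State q8 belongs to the block {q7,q8}, which has 2 states.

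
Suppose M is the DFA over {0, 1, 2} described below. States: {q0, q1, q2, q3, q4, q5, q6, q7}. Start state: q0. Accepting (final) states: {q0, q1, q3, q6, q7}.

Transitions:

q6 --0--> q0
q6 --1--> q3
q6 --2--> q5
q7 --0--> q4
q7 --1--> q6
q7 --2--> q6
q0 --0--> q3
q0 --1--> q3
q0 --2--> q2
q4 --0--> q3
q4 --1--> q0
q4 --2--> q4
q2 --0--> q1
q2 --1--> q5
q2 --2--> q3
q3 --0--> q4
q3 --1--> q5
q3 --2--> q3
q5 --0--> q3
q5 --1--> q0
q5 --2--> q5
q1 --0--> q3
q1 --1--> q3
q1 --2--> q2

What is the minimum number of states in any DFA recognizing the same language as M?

4

Reachable states from the start: {q0,q1,q2,q3,q4,q5}. Unreachable: {q6,q7} — drop them.
Initial partition by acceptance: {q0,q1,q3} | {q2,q4,q5}.
On input 0, block {q0,q1,q3} splits into {q0,q1} and {q3}.
On input 0, block {q2,q4,q5} splits into {q4,q5} and {q2}.
No further refinement is possible. Final partition (4 blocks): {q0,q1} | {q4,q5} | {q3} | {q2}.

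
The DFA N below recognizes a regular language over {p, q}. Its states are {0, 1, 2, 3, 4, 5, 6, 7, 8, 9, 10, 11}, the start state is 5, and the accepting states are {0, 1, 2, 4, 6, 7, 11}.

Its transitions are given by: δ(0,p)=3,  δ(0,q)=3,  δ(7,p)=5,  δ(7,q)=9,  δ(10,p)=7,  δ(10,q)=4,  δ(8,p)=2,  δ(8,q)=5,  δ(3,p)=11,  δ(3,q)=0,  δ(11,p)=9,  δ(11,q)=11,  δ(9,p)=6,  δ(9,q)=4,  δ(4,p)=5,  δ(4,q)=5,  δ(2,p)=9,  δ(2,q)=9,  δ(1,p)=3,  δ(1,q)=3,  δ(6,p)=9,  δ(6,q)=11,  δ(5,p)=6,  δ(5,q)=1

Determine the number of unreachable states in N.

4

BFS from 5 reaches {0, 1, 3, 4, 5, 6, 9, 11}; the 4 state(s) 2, 7, 8, 10 are never visited.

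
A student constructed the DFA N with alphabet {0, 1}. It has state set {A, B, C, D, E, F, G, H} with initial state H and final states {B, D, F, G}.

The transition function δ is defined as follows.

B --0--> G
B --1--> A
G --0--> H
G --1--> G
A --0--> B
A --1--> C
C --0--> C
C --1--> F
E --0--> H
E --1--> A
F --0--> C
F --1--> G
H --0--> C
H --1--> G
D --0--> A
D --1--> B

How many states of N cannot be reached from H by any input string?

No path from H leads to A, B, D, E; the other 4 states are all reachable.

4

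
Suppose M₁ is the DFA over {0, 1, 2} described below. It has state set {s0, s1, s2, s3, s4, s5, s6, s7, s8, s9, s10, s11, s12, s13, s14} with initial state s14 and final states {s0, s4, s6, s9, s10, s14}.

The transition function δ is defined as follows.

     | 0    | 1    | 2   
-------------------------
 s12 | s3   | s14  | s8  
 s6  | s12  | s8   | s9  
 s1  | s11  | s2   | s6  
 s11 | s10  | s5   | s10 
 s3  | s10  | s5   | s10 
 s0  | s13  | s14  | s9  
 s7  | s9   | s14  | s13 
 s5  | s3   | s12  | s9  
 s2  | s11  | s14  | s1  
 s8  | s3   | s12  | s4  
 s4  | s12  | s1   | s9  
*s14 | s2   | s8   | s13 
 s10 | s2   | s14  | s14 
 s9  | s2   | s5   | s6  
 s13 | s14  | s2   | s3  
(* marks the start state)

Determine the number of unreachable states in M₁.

2

Starting at s14 and following transitions, the reachable set is {s1, s2, s3, s4, s5, s6, s8, s9, s10, s11, s12, s13, s14}. That leaves s0, s7 unreachable — 2 in total.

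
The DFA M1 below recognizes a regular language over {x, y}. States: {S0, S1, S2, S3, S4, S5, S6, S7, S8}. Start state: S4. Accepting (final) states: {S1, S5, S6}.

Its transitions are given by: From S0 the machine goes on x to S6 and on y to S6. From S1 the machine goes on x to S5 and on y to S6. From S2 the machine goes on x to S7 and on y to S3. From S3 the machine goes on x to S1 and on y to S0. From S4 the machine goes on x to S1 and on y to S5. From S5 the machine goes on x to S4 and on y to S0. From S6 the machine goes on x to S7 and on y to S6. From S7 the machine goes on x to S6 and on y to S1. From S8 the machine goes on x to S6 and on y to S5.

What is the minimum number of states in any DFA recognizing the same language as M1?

First remove the unreachable states {S2,S3,S8}; 6 states remain.
Initial partition by acceptance: {S1,S5,S6} | {S0,S4,S7}.
On input x, block {S1,S5,S6} splits into {S5,S6} and {S1}.
Split {S5,S6} by δ(·,y) → {S5} and {S6}.
On input x, block {S0,S4,S7} splits into {S0,S7} and {S4}.
On input y, block {S0,S7} splits into {S0} and {S7}.
Stable partition: {S5} | {S0} | {S1} | {S6} | {S4} | {S7} — 6 equivalence classes.

6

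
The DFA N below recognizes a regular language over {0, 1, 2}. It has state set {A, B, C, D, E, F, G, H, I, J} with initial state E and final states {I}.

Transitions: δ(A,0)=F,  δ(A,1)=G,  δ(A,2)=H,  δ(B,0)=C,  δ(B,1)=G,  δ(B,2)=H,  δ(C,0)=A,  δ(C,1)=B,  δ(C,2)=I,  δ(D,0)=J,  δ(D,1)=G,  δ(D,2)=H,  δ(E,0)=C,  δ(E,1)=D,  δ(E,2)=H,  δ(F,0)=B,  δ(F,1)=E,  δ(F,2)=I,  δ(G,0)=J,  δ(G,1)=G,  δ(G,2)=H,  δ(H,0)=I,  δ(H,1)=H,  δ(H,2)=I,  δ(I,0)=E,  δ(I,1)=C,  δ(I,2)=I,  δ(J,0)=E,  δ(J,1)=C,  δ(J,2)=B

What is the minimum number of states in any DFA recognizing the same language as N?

Start with accepting vs non-accepting: {I} | {A,B,C,D,E,F,G,H,J}.
Split {A,B,C,D,E,F,G,H,J} by δ(·,0) → {A,B,C,D,E,F,G,J} and {H}.
Split {A,B,C,D,E,F,G,J} by δ(·,2) → {A,B,D,E,G} and {C,F} and {J}.
On input 0, block {A,B,D,E,G} splits into {A,B,E} and {D,G}.
No further refinement is possible. Final partition (6 blocks): {I} | {A,B,E} | {H} | {C,F} | {J} | {D,G}.

6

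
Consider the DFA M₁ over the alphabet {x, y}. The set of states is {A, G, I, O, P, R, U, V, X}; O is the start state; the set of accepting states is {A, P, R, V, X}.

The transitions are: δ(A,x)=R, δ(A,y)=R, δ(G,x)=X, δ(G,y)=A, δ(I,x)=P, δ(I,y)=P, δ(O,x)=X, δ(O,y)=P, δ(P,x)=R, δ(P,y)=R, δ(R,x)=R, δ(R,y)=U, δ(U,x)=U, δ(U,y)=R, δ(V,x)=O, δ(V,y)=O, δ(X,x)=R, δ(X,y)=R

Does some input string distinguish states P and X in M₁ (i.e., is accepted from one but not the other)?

States {A,G,I,V} cannot be reached from the start state, so discard them.
Start with accepting vs non-accepting: {P,R,X} | {O,U}.
Split {P,R,X} by δ(·,y) → {P,X} and {R}.
Refine {O,U} on symbol x: members go to different blocks, giving {U} and {O}.
No further refinement is possible. Final partition (4 blocks): {P,X} | {U} | {R} | {O}.
P and X lie in the same block of the stable partition, so they are equivalent — no string distinguishes them.

No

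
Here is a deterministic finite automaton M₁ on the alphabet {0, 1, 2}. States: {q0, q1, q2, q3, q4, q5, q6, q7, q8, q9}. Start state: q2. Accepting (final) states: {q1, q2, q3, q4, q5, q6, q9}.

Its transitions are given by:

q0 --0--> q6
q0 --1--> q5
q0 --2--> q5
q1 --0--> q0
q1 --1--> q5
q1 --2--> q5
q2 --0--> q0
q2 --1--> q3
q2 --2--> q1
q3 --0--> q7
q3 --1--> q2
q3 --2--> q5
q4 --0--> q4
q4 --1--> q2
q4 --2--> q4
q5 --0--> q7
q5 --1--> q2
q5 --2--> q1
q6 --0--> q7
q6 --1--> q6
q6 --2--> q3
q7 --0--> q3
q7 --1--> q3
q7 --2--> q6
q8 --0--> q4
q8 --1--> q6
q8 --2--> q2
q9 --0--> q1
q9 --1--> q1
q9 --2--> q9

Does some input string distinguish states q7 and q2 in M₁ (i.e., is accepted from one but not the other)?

States {q4,q8,q9} cannot be reached from the start state, so discard them.
P0 = {q1,q2,q3,q5,q6} | {q0,q7}.
The partition is now stable with 2 blocks: {q1,q2,q3,q5,q6} | {q0,q7}.
q7 and q2 end up in different blocks, so they are distinguishable. For instance, the string 'ε' is accepted from only q2.

Yes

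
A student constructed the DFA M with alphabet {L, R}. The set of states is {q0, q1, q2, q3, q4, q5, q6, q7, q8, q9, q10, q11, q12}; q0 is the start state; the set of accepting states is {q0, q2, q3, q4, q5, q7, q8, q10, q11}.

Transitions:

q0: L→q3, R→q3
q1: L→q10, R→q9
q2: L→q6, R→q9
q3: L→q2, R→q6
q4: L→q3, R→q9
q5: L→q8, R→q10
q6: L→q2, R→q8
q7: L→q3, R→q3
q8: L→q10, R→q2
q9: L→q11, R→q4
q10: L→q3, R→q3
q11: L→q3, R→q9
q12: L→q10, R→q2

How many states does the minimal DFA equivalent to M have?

Reachable states from the start: {q0,q2,q3,q4,q6,q8,q9,q10,q11}. Unreachable: {q1,q5,q7,q12} — drop them.
Start with accepting vs non-accepting: {q0,q2,q3,q4,q8,q10,q11} | {q6,q9}.
Refine {q0,q2,q3,q4,q8,q10,q11} on symbol L: members go to different blocks, giving {q0,q3,q4,q8,q10,q11} and {q2}.
Refine {q0,q3,q4,q8,q10,q11} on symbol L: members go to different blocks, giving {q0,q4,q8,q10,q11} and {q3}.
On input L, block {q0,q4,q8,q10,q11} splits into {q0,q4,q10,q11} and {q8}.
Split {q0,q4,q10,q11} by δ(·,R) → {q0,q10} and {q4,q11}.
Split {q6,q9} by δ(·,L) → {q6} and {q9}.
Stable partition: {q0,q10} | {q6} | {q2} | {q3} | {q8} | {q4,q11} | {q9} — 7 equivalence classes.

7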